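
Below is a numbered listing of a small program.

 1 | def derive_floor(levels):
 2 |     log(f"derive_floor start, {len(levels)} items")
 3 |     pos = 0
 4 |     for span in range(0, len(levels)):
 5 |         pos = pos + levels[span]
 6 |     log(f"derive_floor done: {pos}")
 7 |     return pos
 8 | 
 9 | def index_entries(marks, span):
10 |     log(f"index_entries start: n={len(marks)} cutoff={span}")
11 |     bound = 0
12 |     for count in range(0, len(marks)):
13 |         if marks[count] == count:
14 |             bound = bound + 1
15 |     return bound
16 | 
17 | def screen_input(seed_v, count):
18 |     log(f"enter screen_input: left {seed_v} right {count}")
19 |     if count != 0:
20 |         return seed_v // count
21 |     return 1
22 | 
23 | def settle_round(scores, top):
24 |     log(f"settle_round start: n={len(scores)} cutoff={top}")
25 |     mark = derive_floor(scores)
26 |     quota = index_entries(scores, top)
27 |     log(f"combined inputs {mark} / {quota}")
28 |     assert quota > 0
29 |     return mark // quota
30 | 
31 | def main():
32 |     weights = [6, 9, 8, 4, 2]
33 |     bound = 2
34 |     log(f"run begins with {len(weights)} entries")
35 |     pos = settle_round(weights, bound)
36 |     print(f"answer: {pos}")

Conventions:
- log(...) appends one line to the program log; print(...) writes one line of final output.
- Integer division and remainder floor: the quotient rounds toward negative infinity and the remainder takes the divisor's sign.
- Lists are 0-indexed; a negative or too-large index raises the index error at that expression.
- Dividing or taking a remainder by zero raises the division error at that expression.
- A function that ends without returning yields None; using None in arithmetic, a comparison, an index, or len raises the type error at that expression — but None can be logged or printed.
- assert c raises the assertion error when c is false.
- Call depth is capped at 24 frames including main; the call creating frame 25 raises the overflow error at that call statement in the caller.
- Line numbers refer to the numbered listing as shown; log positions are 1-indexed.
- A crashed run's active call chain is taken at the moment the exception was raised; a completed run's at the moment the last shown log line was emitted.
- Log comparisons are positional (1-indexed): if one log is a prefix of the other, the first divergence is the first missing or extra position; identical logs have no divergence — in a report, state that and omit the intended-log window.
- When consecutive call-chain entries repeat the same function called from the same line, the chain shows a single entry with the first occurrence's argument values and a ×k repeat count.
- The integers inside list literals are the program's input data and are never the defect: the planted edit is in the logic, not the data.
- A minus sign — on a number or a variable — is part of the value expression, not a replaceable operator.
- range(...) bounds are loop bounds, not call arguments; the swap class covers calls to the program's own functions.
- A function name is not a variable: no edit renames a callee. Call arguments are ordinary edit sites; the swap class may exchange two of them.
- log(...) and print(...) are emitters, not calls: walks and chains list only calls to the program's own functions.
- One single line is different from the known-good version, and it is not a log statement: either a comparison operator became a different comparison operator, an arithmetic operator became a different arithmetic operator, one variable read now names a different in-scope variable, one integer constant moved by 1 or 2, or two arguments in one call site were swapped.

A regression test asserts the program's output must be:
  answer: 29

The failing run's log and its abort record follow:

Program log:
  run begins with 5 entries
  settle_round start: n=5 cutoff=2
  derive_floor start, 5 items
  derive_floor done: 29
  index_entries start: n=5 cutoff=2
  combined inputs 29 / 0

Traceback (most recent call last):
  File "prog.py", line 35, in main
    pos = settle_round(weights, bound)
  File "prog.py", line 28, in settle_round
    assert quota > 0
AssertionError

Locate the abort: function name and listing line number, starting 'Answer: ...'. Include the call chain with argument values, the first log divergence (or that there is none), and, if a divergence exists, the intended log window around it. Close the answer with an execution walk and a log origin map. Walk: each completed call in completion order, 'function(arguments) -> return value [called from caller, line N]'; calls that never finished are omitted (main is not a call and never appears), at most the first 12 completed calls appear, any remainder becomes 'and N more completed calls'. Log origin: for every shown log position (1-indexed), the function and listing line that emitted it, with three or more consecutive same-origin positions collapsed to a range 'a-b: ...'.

Answer: the error was raised in settle_round, line 28.
Core observation: At log position 6 the runs split — shown 'combined inputs 29 / 0', but the working version logs 'combined inputs 29 / 1'.
Call chain: main -> settle_round([6, 9, 8, 4, 2], 2) (called at line 35).
First divergence: position 6 — shown 'combined inputs 29 / 0', intended 'combined inputs 29 / 1'.
Intended log window:
  4: derive_floor done: 29
  5: index_entries start: n=5 cutoff=2
  6: combined inputs 29 / 1
Execution walk:
  derive_floor([6, 9, 8, 4, 2]) -> 29  [called from settle_round, line 25]
  index_entries([6, 9, 8, 4, 2], 2) -> 0  [called from settle_round, line 26]
Log line origins:
  1 — main, line 34
  2 — settle_round, line 24
  3 — derive_floor, line 2
  4 — derive_floor, line 6
  5 — index_entries, line 10
  6 — settle_round, line 27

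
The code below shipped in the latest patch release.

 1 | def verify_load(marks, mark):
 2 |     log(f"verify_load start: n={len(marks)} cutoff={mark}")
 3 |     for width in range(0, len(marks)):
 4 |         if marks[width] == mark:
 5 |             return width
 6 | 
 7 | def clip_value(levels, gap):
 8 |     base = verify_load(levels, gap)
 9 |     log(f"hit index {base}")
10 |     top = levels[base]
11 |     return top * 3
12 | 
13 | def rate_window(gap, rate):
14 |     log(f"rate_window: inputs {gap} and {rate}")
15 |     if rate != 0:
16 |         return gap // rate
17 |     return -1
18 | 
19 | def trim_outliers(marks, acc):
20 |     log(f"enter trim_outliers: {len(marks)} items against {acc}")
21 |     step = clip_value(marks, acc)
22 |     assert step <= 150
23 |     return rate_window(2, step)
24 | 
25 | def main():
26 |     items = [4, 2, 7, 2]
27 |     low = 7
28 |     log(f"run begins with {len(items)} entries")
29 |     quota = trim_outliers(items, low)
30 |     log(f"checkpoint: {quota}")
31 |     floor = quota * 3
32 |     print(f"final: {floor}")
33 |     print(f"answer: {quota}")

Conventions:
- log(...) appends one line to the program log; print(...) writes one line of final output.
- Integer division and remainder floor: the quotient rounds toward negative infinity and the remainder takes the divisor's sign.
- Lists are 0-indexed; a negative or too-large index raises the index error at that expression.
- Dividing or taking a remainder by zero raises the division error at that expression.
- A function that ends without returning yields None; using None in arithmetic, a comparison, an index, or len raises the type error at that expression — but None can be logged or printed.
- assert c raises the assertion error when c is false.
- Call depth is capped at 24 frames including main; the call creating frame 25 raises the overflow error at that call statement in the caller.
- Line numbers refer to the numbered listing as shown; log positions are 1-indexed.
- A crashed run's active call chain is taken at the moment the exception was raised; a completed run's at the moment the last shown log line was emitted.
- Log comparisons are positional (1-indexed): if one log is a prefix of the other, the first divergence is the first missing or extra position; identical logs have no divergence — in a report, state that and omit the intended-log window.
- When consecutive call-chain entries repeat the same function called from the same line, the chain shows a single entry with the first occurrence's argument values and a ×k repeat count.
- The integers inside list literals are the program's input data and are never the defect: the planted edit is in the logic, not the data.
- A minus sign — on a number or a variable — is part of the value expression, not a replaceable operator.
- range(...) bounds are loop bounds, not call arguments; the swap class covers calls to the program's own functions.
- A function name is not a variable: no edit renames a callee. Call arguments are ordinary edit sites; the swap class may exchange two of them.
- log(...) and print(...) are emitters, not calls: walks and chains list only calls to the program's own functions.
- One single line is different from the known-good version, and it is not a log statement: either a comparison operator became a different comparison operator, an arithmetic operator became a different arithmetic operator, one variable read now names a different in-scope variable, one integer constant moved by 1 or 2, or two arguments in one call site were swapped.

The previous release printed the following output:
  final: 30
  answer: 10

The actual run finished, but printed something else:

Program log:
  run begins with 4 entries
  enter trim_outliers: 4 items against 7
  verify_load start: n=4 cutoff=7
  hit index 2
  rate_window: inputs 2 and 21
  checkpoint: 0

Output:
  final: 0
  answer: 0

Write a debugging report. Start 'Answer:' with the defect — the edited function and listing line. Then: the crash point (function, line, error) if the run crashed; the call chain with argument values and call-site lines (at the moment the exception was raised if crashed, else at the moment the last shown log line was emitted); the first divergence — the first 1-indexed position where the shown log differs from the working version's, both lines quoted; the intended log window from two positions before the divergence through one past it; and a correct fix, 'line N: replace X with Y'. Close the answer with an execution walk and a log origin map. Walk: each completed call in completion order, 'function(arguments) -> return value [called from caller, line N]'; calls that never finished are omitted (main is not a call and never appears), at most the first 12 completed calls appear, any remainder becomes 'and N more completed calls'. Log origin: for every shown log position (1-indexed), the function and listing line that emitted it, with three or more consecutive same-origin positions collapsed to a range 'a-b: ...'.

Answer: the defect is in trim_outliers at line 23.
Key observation: The log first diverges at position 5: the faulty run prints 'rate_window: inputs 2 and 21' where the working version prints 'rate_window: inputs 21 and 2'.
Call chain: main.
First divergence: at position 5 the run shows 'rate_window: inputs 2 and 21' where the working version logs 'rate_window: inputs 21 and 2'.
Intended log window:
  3: verify_load start: n=4 cutoff=7
  4: hit index 2
  5: rate_window: inputs 21 and 2
  6: checkpoint: 10
Execution walk:
  verify_load([4, 2, 7, 2], 7) -> 2  [called from clip_value, line 8]
  clip_value([4, 2, 7, 2], 7) -> 21  [called from trim_outliers, line 21]
  rate_window(2, 21) -> 0  [called from trim_outliers, line 23]
  trim_outliers([4, 2, 7, 2], 7) -> 0  [called from main, line 29]
Log origin:
  1: from main, line 28
  2: from trim_outliers, line 20
  3: from verify_load, line 2
  4: from clip_value, line 9
  5: from rate_window, line 14
  6: from main, line 30
A correct fix: line 23: replace `rate_window(2, step)` with `rate_window(step, 2)`.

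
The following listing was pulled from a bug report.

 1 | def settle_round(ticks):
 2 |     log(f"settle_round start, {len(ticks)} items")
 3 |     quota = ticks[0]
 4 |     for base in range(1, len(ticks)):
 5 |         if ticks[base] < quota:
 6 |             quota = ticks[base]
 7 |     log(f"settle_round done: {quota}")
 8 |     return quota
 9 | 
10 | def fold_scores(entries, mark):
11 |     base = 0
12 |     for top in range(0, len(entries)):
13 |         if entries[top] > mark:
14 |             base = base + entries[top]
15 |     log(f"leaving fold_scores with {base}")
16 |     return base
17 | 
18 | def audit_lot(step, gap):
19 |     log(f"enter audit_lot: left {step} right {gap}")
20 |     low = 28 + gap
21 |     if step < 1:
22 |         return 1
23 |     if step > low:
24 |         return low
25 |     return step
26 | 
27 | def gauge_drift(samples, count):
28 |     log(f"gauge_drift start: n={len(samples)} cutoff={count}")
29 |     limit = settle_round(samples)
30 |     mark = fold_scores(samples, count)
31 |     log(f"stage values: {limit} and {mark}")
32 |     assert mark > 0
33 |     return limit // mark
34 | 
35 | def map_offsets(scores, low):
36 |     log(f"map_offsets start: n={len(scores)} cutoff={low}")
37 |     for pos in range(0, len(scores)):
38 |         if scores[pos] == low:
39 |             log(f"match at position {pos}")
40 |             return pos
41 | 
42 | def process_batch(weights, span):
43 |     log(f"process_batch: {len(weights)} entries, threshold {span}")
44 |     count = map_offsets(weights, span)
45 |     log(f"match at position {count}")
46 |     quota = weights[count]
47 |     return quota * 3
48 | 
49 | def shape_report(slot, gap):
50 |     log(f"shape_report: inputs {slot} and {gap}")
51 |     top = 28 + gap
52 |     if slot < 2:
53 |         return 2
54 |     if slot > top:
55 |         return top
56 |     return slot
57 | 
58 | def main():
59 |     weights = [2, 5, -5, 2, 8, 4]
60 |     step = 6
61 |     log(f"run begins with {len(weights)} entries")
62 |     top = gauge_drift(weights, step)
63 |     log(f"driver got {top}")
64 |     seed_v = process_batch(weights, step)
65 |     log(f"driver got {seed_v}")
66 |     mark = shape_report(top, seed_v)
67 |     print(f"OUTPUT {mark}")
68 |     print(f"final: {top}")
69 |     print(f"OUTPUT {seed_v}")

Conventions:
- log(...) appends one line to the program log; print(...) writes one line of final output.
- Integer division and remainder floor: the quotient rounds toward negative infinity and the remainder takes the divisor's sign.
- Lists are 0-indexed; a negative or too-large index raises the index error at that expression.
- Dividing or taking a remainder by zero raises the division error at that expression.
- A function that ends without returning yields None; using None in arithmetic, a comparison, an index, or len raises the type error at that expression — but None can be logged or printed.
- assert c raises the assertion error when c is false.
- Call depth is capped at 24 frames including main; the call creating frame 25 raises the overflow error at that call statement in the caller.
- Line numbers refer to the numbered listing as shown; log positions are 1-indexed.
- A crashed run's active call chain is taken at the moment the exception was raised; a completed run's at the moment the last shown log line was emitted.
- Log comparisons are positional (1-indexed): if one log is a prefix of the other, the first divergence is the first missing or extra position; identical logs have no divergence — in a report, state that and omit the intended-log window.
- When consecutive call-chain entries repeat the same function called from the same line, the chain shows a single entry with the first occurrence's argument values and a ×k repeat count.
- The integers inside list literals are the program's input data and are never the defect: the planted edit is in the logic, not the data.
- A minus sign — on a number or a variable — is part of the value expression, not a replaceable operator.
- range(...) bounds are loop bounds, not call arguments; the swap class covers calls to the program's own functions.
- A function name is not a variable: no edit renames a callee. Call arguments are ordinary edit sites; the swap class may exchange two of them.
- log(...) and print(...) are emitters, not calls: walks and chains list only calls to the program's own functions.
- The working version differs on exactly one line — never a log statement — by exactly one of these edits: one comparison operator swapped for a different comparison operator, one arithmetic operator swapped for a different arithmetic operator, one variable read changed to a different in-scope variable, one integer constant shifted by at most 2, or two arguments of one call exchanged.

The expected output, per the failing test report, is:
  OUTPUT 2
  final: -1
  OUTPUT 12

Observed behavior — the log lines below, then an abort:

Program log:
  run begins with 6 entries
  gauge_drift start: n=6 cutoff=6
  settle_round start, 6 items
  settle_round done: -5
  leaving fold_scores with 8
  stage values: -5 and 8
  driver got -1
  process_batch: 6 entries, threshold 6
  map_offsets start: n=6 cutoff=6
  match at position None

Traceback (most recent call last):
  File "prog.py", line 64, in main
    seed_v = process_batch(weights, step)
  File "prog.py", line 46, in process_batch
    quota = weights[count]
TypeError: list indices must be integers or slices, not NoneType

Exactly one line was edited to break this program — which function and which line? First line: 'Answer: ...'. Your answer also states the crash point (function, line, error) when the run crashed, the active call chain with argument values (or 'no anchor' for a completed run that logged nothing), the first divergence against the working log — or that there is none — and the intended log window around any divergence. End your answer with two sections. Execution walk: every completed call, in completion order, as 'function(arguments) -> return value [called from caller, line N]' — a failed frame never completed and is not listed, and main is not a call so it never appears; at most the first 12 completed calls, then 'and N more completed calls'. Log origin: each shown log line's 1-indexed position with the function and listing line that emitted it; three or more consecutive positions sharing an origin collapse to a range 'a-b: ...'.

Answer: the defect is in main at line 60.
Core observation: At log position 2 the runs split — shown 'gauge_drift start: n=6 cutoff=6', but the working version logs 'gauge_drift start: n=6 cutoff=4'.
Crash: process_batch, line 46, TypeError.
Call chain: main -> process_batch([2, 5, -5, 2, 8, 4], 6) (called at line 64).
First divergence: at position 2 the run shows 'gauge_drift start: n=6 cutoff=6' where the working version logs 'gauge_drift start: n=6 cutoff=4'.
Intended log window:
  1: run begins with 6 entries
  2: gauge_drift start: n=6 cutoff=4
  3: settle_round start, 6 items
Execution walk:
  settle_round([2, 5, -5, 2, 8, 4]) -> -5  [called from gauge_drift, line 29]
  fold_scores([2, 5, -5, 2, 8, 4], 6) -> 8  [called from gauge_drift, line 30]
  gauge_drift([2, 5, -5, 2, 8, 4], 6) -> -1  [called from main, line 62]
  map_offsets([2, 5, -5, 2, 8, 4], 6) -> None  [called from process_batch, line 44]
Log origin:
  1: emitted by main (line 61)
  2: emitted by gauge_drift (line 28)
  3: emitted by settle_round (line 2)
  4: emitted by settle_round (line 7)
  5: emitted by fold_scores (line 15)
  6: emitted by gauge_drift (line 31)
  7: emitted by main (line 63)
  8: emitted by process_batch (line 43)
  9: emitted by map_offsets (line 36)
  10: emitted by process_batch (line 45)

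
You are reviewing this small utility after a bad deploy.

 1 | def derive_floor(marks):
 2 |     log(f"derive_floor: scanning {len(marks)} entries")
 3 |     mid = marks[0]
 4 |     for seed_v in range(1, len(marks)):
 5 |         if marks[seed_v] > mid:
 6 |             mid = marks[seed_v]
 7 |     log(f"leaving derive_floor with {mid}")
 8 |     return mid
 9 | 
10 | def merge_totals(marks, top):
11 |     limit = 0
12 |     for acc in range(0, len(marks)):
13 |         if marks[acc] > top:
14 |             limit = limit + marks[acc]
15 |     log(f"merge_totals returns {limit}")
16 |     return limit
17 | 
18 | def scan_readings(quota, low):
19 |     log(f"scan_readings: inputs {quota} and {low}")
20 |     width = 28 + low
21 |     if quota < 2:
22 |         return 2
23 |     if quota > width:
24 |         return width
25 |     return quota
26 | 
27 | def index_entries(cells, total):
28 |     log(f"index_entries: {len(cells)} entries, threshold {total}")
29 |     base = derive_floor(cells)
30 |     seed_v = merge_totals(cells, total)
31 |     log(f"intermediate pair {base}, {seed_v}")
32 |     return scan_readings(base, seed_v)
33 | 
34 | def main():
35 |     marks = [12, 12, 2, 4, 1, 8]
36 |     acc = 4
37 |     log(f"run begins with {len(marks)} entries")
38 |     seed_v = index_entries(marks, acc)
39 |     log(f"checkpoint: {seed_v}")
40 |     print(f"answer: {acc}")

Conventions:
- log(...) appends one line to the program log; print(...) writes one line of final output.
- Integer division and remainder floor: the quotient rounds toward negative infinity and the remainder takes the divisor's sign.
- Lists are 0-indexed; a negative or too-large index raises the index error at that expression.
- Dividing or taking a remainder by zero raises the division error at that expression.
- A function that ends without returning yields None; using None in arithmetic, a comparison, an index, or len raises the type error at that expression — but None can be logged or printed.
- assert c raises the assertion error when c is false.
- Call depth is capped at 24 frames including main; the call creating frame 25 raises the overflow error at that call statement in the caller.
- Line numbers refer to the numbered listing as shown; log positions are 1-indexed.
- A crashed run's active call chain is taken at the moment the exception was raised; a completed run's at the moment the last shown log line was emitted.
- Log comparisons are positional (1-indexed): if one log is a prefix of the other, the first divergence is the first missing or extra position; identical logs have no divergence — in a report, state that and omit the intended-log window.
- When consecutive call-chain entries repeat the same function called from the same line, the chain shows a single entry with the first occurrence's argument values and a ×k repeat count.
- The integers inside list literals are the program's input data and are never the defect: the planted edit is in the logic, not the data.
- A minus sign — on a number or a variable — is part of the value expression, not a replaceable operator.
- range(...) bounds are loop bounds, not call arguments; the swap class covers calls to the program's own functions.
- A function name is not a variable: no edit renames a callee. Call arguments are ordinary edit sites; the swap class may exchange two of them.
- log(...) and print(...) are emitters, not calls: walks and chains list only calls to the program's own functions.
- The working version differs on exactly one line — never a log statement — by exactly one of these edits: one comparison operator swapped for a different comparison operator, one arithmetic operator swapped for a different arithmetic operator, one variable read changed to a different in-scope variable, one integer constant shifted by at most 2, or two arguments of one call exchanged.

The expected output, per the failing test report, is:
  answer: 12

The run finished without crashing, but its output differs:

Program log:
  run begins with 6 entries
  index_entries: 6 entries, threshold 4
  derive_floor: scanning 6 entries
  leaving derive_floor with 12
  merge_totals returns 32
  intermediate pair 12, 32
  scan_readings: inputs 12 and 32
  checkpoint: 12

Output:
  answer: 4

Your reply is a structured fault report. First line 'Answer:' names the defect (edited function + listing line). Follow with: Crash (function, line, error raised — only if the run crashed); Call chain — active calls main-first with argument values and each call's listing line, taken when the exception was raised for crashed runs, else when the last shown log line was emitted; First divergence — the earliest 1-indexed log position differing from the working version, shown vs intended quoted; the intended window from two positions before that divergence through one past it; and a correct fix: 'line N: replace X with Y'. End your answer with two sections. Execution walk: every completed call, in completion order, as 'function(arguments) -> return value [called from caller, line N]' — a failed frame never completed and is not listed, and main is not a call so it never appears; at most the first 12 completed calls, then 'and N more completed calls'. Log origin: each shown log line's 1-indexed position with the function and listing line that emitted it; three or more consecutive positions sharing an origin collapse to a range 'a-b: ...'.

Answer: the defect is in main at line 40.
The tell: The two runs log identically and part ways only at the printed values.
Call chain: main.
First divergence: none — the logs agree in full.
Execution walk:
  derive_floor([12, 12, 2, 4, 1, 8]) -> 12  [called from index_entries, line 29]
  merge_totals([12, 12, 2, 4, 1, 8], 4) -> 32  [called from index_entries, line 30]
  scan_readings(12, 32) -> 12  [called from index_entries, line 32]
  index_entries([12, 12, 2, 4, 1, 8], 4) -> 12  [called from main, line 38]
Log origins:
  1: emitted by main (line 37)
  2: emitted by index_entries (line 28)
  3: emitted by derive_floor (line 2)
  4: emitted by derive_floor (line 7)
  5: emitted by merge_totals (line 15)
  6: emitted by index_entries (line 31)
  7: emitted by scan_readings (line 19)
  8: emitted by main (line 39)
A correct fix: line 40: replace `acc` with `seed_v`.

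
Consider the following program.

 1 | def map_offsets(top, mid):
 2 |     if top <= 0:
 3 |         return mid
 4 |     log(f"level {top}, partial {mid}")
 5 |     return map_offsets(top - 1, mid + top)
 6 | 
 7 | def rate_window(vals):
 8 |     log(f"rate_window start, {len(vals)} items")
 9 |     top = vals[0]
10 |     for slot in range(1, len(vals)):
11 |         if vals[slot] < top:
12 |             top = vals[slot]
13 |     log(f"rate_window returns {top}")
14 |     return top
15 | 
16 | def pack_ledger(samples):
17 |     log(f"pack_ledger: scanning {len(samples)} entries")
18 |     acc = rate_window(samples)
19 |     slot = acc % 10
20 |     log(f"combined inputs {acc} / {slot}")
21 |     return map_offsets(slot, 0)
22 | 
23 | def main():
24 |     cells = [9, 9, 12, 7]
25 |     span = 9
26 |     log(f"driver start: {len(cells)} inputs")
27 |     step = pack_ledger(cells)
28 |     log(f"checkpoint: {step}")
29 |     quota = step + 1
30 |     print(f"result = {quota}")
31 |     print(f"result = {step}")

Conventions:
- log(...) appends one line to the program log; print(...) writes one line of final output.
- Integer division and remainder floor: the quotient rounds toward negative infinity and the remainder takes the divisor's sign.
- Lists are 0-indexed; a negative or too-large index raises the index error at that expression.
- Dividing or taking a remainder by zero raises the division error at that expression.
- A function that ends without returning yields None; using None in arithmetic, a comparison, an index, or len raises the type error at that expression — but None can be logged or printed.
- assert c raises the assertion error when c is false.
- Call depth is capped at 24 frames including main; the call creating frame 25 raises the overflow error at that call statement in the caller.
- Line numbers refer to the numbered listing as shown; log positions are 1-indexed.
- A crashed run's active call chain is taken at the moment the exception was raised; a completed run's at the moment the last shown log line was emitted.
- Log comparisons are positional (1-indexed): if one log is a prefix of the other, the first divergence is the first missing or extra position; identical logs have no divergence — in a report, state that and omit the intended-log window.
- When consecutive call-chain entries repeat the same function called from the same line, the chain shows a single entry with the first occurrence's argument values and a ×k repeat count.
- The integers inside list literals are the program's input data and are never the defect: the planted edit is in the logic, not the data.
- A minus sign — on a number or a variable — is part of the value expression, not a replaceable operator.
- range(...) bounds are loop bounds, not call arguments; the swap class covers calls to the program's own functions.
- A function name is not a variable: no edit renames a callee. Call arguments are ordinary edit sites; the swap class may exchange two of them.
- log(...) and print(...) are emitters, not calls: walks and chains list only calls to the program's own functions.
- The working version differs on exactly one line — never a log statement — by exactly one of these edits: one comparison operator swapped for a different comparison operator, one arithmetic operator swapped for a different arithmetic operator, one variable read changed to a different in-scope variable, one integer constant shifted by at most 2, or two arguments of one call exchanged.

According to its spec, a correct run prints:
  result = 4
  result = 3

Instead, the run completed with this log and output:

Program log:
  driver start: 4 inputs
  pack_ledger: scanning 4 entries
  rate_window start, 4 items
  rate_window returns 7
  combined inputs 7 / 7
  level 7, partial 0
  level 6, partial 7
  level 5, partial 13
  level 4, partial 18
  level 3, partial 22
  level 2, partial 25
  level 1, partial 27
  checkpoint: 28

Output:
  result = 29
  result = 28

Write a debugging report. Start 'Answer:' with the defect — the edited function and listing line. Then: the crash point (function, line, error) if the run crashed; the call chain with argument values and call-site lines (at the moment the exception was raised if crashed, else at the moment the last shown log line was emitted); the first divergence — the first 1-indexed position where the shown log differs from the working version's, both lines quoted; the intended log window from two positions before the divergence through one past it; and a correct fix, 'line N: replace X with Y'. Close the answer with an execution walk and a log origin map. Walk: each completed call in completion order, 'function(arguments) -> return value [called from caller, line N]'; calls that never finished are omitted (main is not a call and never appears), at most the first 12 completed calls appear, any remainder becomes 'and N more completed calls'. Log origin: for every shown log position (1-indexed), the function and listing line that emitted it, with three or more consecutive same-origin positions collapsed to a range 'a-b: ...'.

Answer: the defect is in rate_window at line 11.
Key observation: At log position 4 the runs split — shown 'rate_window returns 7', but the working version logs 'rate_window returns 12'.
Call chain: main.
First divergence: position 4 — shown 'rate_window returns 7', intended 'rate_window returns 12'.
Intended log window:
  2: pack_ledger: scanning 4 entries
  3: rate_window start, 4 items
  4: rate_window returns 12
  5: combined inputs 12 / 2
Execution walk:
  rate_window([9, 9, 12, 7]) -> 7  [called from pack_ledger, line 18]
  map_offsets(0, 28) -> 28  [called from map_offsets, line 5]
  map_offsets(1, 27) -> 28  [called from map_offsets, line 5]
  map_offsets(2, 25) -> 28  [called from map_offsets, line 5]
  map_offsets(3, 22) -> 28  [called from map_offsets, line 5]
  map_offsets(4, 18) -> 28  [called from map_offsets, line 5]
  map_offsets(5, 13) -> 28  [called from map_offsets, line 5]
  map_offsets(6, 7) -> 28  [called from map_offsets, line 5]
  map_offsets(7, 0) -> 28  [called from pack_ledger, line 21]
  pack_ledger([9, 9, 12, 7]) -> 28  [called from main, line 27]
Log origin:
  1: emitted by main (line 26)
  2: emitted by pack_ledger (line 17)
  3: emitted by rate_window (line 8)
  4: emitted by rate_window (line 13)
  5: emitted by pack_ledger (line 20)
  6-12: emitted by map_offsets (line 4)
  13: emitted by main (line 28)
A correct fix: line 11: replace `<` with `>`.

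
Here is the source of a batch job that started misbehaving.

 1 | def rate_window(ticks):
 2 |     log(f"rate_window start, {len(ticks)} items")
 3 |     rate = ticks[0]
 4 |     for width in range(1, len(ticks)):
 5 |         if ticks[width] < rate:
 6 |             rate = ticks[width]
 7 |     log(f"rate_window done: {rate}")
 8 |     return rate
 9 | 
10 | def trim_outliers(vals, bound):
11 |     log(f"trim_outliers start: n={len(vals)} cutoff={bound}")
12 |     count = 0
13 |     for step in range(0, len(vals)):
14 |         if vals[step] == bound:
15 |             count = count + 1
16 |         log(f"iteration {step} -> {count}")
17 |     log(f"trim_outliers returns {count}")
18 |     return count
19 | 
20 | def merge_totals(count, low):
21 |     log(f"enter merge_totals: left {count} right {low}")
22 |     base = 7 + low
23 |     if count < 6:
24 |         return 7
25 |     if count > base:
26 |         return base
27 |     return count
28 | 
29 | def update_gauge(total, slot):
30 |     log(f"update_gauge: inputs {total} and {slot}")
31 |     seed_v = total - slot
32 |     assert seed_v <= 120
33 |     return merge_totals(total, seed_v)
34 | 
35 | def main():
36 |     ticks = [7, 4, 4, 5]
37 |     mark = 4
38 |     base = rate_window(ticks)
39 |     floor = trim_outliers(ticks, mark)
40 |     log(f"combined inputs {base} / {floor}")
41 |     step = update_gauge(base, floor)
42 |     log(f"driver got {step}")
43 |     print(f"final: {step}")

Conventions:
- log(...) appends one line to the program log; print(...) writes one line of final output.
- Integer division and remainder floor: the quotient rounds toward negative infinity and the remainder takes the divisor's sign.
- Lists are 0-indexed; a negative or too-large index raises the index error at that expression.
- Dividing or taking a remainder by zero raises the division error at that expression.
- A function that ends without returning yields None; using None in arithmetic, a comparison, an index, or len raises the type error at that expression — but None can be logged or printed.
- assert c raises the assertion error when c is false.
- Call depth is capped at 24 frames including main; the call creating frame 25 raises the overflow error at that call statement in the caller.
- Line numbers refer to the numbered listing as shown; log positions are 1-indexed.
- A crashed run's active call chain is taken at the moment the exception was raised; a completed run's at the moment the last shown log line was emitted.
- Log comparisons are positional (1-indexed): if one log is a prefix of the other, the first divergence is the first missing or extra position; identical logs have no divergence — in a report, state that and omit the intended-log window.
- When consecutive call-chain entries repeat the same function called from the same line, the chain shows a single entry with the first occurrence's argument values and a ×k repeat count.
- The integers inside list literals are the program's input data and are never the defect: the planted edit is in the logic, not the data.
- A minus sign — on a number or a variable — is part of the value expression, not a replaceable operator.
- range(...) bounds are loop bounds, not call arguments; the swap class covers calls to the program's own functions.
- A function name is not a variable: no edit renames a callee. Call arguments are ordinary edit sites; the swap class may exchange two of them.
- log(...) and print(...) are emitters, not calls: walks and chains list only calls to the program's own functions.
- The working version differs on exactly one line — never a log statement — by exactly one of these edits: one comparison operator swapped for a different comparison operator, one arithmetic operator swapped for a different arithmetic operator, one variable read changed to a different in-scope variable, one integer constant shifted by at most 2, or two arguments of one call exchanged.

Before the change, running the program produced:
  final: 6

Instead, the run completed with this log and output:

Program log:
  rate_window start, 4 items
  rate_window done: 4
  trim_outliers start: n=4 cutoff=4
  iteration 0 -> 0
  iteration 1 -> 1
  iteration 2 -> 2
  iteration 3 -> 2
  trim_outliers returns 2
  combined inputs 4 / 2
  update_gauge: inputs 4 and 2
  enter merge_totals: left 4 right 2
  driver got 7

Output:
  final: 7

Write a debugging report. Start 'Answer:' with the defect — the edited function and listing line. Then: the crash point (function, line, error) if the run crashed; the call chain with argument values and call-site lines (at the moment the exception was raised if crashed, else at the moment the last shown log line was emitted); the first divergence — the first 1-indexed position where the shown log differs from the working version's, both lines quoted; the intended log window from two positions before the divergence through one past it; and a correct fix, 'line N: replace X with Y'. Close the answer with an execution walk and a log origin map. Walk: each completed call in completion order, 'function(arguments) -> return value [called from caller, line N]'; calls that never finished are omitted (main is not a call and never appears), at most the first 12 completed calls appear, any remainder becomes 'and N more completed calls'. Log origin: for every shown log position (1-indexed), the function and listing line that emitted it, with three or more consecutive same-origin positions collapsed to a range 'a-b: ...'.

Answer: the defect is in merge_totals at line 24.
Key observation: Log line 12 is where behavior first shows: 'driver got 7' appears instead of 'driver got 6'.
Call chain: main.
First divergence: position 12 — the shown line 'driver got 7' should read 'driver got 6'.
Intended log window:
  10: update_gauge: inputs 4 and 2
  11: enter merge_totals: left 4 right 2
  12: driver got 6
Execution walk:
  rate_window([7, 4, 4, 5]) -> 4  [called from main, line 38]
  trim_outliers([7, 4, 4, 5], 4) -> 2  [called from main, line 39]
  merge_totals(4, 2) -> 7  [called from update_gauge, line 33]
  update_gauge(4, 2) -> 7  [called from main, line 41]
Log origin:
  1: emitted by rate_window (line 2)
  2: emitted by rate_window (line 7)
  3: emitted by trim_outliers (line 11)
  4-7: emitted by trim_outliers (line 16)
  8: emitted by trim_outliers (line 17)
  9: emitted by main (line 40)
  10: emitted by update_gauge (line 30)
  11: emitted by merge_totals (line 21)
  12: emitted by main (line 42)
A correct fix: line 24: replace `7` with `6`.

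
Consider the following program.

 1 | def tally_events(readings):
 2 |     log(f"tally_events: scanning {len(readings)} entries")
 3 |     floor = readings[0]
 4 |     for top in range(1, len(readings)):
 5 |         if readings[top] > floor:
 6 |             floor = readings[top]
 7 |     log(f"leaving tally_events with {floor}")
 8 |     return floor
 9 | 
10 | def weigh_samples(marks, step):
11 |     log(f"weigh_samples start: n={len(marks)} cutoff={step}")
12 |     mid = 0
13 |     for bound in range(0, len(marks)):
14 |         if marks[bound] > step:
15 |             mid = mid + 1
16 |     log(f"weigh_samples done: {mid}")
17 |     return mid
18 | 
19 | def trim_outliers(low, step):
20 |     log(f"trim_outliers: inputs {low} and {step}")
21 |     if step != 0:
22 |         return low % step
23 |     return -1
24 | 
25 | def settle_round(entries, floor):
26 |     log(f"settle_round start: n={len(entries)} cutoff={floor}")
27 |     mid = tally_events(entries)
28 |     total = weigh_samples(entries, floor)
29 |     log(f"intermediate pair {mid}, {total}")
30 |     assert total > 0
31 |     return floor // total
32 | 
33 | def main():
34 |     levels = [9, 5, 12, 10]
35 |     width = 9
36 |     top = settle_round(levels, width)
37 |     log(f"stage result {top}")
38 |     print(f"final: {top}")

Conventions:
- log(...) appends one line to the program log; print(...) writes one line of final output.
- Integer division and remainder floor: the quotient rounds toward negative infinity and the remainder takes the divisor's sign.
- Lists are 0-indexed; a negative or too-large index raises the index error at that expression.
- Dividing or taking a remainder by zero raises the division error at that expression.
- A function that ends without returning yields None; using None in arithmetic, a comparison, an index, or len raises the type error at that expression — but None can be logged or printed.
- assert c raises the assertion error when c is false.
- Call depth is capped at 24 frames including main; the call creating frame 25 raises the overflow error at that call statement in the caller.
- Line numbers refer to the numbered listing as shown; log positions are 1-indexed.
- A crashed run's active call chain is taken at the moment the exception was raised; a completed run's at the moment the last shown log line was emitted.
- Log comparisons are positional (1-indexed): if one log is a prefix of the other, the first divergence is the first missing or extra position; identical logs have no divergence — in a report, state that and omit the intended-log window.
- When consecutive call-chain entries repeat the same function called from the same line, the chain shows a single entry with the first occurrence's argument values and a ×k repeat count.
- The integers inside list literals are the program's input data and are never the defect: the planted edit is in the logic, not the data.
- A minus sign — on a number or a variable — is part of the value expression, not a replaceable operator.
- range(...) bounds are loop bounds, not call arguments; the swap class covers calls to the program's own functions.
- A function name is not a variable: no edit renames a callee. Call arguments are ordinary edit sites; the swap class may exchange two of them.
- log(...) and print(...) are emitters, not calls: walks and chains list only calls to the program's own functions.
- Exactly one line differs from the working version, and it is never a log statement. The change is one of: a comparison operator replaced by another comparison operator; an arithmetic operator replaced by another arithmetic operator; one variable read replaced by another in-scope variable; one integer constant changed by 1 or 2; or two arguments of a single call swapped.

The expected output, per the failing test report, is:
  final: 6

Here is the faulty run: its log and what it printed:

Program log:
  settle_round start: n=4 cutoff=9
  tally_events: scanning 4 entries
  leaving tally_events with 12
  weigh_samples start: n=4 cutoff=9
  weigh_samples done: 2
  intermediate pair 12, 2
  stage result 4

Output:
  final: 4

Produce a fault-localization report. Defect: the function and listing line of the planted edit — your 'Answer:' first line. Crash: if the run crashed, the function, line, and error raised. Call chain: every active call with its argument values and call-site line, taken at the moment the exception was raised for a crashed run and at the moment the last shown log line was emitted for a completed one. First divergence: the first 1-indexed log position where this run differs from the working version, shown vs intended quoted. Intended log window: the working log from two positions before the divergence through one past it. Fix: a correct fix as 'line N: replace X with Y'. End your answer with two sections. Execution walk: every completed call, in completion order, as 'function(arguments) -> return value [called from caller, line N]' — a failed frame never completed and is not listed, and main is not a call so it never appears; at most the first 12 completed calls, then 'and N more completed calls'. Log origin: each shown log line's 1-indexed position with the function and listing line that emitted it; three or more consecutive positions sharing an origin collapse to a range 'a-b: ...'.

Answer: the defect is in settle_round at line 31.
Core observation: Position 7 is the first bad log line: 'stage result 4' should read 'stage result 6'.
Call chain: main.
First divergence: position 7 — the shown line 'stage result 4' should read 'stage result 6'.
Intended log window:
  5: weigh_samples done: 2
  6: intermediate pair 12, 2
  7: stage result 6
Execution walk:
  tally_events([9, 5, 12, 10]) -> 12  [called from settle_round, line 27]
  weigh_samples([9, 5, 12, 10], 9) -> 2  [called from settle_round, line 28]
  settle_round([9, 5, 12, 10], 9) -> 4  [called from main, line 36]
Log origins:
  1: emitted by settle_round (line 26)
  2: emitted by tally_events (line 2)
  3: emitted by tally_events (line 7)
  4: emitted by weigh_samples (line 11)
  5: emitted by weigh_samples (line 16)
  6: emitted by settle_round (line 29)
  7: emitted by main (line 37)
A correct fix: line 31: replace `floor` with `mid`.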